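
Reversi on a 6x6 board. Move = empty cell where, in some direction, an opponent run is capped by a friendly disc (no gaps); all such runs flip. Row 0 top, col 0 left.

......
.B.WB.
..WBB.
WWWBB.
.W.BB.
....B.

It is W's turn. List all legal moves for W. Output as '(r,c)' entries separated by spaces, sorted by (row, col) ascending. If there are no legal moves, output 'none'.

(0,0): flips 1 -> legal
(0,1): no bracket -> illegal
(0,2): no bracket -> illegal
(0,3): no bracket -> illegal
(0,4): no bracket -> illegal
(0,5): flips 2 -> legal
(1,0): no bracket -> illegal
(1,2): no bracket -> illegal
(1,5): flips 1 -> legal
(2,0): no bracket -> illegal
(2,1): no bracket -> illegal
(2,5): flips 2 -> legal
(3,5): flips 3 -> legal
(4,2): no bracket -> illegal
(4,5): no bracket -> illegal
(5,2): no bracket -> illegal
(5,3): flips 3 -> legal
(5,5): flips 2 -> legal

Answer: (0,0) (0,5) (1,5) (2,5) (3,5) (5,3) (5,5)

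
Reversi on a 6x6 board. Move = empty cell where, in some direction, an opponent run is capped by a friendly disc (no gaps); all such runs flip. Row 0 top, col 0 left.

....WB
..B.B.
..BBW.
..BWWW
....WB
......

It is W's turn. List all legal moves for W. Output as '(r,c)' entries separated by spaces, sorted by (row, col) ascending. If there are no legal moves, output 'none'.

Answer: (0,1) (1,1) (1,3) (2,1) (3,1) (5,5)

Derivation:
(0,1): flips 2 -> legal
(0,2): no bracket -> illegal
(0,3): no bracket -> illegal
(1,1): flips 1 -> legal
(1,3): flips 1 -> legal
(1,5): no bracket -> illegal
(2,1): flips 2 -> legal
(2,5): no bracket -> illegal
(3,1): flips 1 -> legal
(4,1): no bracket -> illegal
(4,2): no bracket -> illegal
(4,3): no bracket -> illegal
(5,4): no bracket -> illegal
(5,5): flips 1 -> legal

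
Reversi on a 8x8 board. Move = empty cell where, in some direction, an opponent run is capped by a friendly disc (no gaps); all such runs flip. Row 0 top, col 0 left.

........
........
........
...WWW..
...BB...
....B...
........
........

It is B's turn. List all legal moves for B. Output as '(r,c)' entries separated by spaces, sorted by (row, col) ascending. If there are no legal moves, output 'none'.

(2,2): flips 1 -> legal
(2,3): flips 1 -> legal
(2,4): flips 1 -> legal
(2,5): flips 1 -> legal
(2,6): flips 1 -> legal
(3,2): no bracket -> illegal
(3,6): no bracket -> illegal
(4,2): no bracket -> illegal
(4,5): no bracket -> illegal
(4,6): no bracket -> illegal

Answer: (2,2) (2,3) (2,4) (2,5) (2,6)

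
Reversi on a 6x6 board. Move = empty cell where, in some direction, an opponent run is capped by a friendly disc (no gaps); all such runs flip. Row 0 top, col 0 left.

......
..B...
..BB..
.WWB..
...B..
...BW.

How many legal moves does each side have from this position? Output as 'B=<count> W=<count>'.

-- B to move --
(2,0): no bracket -> illegal
(2,1): flips 1 -> legal
(3,0): flips 2 -> legal
(4,0): flips 1 -> legal
(4,1): flips 1 -> legal
(4,2): flips 1 -> legal
(4,4): no bracket -> illegal
(4,5): no bracket -> illegal
(5,5): flips 1 -> legal
B mobility = 6
-- W to move --
(0,1): no bracket -> illegal
(0,2): flips 2 -> legal
(0,3): no bracket -> illegal
(1,1): no bracket -> illegal
(1,3): flips 1 -> legal
(1,4): flips 1 -> legal
(2,1): no bracket -> illegal
(2,4): no bracket -> illegal
(3,4): flips 1 -> legal
(4,2): no bracket -> illegal
(4,4): no bracket -> illegal
(5,2): flips 1 -> legal
W mobility = 5

Answer: B=6 W=5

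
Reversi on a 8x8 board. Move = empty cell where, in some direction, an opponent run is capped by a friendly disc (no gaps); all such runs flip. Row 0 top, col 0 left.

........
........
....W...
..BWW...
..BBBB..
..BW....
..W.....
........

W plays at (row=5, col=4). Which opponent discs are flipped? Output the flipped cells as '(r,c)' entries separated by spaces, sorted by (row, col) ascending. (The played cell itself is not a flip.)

Answer: (4,4)

Derivation:
Dir NW: opp run (4,3) (3,2), next='.' -> no flip
Dir N: opp run (4,4) capped by W -> flip
Dir NE: opp run (4,5), next='.' -> no flip
Dir W: first cell 'W' (not opp) -> no flip
Dir E: first cell '.' (not opp) -> no flip
Dir SW: first cell '.' (not opp) -> no flip
Dir S: first cell '.' (not opp) -> no flip
Dir SE: first cell '.' (not opp) -> no flip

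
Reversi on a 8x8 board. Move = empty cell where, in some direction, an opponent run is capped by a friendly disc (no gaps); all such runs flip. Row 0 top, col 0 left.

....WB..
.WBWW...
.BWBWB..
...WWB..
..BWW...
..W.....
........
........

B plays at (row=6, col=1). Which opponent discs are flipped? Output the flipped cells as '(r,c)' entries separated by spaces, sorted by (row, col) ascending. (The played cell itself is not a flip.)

Dir NW: first cell '.' (not opp) -> no flip
Dir N: first cell '.' (not opp) -> no flip
Dir NE: opp run (5,2) (4,3) (3,4) capped by B -> flip
Dir W: first cell '.' (not opp) -> no flip
Dir E: first cell '.' (not opp) -> no flip
Dir SW: first cell '.' (not opp) -> no flip
Dir S: first cell '.' (not opp) -> no flip
Dir SE: first cell '.' (not opp) -> no flip

Answer: (3,4) (4,3) (5,2)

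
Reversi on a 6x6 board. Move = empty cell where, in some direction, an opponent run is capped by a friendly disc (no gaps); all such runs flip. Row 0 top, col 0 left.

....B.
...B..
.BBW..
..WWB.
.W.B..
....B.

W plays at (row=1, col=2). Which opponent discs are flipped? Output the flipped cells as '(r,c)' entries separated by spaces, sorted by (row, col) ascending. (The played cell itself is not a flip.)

Dir NW: first cell '.' (not opp) -> no flip
Dir N: first cell '.' (not opp) -> no flip
Dir NE: first cell '.' (not opp) -> no flip
Dir W: first cell '.' (not opp) -> no flip
Dir E: opp run (1,3), next='.' -> no flip
Dir SW: opp run (2,1), next='.' -> no flip
Dir S: opp run (2,2) capped by W -> flip
Dir SE: first cell 'W' (not opp) -> no flip

Answer: (2,2)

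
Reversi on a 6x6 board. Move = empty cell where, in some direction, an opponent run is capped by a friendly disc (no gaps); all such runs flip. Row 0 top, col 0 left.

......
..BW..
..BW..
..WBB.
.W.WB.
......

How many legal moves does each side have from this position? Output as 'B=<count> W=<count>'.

Answer: B=8 W=8

Derivation:
-- B to move --
(0,2): no bracket -> illegal
(0,3): flips 2 -> legal
(0,4): flips 1 -> legal
(1,4): flips 1 -> legal
(2,1): no bracket -> illegal
(2,4): flips 1 -> legal
(3,0): no bracket -> illegal
(3,1): flips 1 -> legal
(4,0): no bracket -> illegal
(4,2): flips 2 -> legal
(5,0): no bracket -> illegal
(5,1): no bracket -> illegal
(5,2): flips 1 -> legal
(5,3): flips 1 -> legal
(5,4): no bracket -> illegal
B mobility = 8
-- W to move --
(0,1): flips 1 -> legal
(0,2): flips 2 -> legal
(0,3): no bracket -> illegal
(1,1): flips 1 -> legal
(2,1): flips 1 -> legal
(2,4): no bracket -> illegal
(2,5): flips 1 -> legal
(3,1): flips 1 -> legal
(3,5): flips 2 -> legal
(4,2): no bracket -> illegal
(4,5): flips 2 -> legal
(5,3): no bracket -> illegal
(5,4): no bracket -> illegal
(5,5): no bracket -> illegal
W mobility = 8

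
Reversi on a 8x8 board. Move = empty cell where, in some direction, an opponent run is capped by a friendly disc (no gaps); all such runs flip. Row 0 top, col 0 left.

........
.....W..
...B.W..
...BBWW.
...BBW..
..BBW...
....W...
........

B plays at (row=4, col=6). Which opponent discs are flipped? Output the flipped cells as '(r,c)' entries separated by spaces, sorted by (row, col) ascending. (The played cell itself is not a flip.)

Answer: (4,5)

Derivation:
Dir NW: opp run (3,5), next='.' -> no flip
Dir N: opp run (3,6), next='.' -> no flip
Dir NE: first cell '.' (not opp) -> no flip
Dir W: opp run (4,5) capped by B -> flip
Dir E: first cell '.' (not opp) -> no flip
Dir SW: first cell '.' (not opp) -> no flip
Dir S: first cell '.' (not opp) -> no flip
Dir SE: first cell '.' (not opp) -> no flip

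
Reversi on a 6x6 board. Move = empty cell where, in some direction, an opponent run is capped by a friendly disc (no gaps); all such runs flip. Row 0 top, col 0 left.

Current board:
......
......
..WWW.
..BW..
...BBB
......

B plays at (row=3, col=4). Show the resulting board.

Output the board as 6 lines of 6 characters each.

Answer: ......
......
..WWW.
..BBB.
...BBB
......

Derivation:
Place B at (3,4); scan 8 dirs for brackets.
Dir NW: opp run (2,3), next='.' -> no flip
Dir N: opp run (2,4), next='.' -> no flip
Dir NE: first cell '.' (not opp) -> no flip
Dir W: opp run (3,3) capped by B -> flip
Dir E: first cell '.' (not opp) -> no flip
Dir SW: first cell 'B' (not opp) -> no flip
Dir S: first cell 'B' (not opp) -> no flip
Dir SE: first cell 'B' (not opp) -> no flip
All flips: (3,3)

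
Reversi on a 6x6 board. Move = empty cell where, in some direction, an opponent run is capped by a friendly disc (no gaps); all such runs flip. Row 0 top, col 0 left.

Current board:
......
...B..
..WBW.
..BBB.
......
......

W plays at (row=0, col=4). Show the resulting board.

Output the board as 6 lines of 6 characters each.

Place W at (0,4); scan 8 dirs for brackets.
Dir NW: edge -> no flip
Dir N: edge -> no flip
Dir NE: edge -> no flip
Dir W: first cell '.' (not opp) -> no flip
Dir E: first cell '.' (not opp) -> no flip
Dir SW: opp run (1,3) capped by W -> flip
Dir S: first cell '.' (not opp) -> no flip
Dir SE: first cell '.' (not opp) -> no flip
All flips: (1,3)

Answer: ....W.
...W..
..WBW.
..BBB.
......
......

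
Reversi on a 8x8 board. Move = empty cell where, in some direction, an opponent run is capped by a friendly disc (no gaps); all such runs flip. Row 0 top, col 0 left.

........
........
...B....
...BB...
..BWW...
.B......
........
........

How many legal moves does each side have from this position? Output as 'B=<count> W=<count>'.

Answer: B=5 W=5

Derivation:
-- B to move --
(3,2): no bracket -> illegal
(3,5): no bracket -> illegal
(4,5): flips 2 -> legal
(5,2): flips 1 -> legal
(5,3): flips 1 -> legal
(5,4): flips 1 -> legal
(5,5): flips 1 -> legal
B mobility = 5
-- W to move --
(1,2): no bracket -> illegal
(1,3): flips 2 -> legal
(1,4): no bracket -> illegal
(2,2): flips 1 -> legal
(2,4): flips 1 -> legal
(2,5): flips 1 -> legal
(3,1): no bracket -> illegal
(3,2): no bracket -> illegal
(3,5): no bracket -> illegal
(4,0): no bracket -> illegal
(4,1): flips 1 -> legal
(4,5): no bracket -> illegal
(5,0): no bracket -> illegal
(5,2): no bracket -> illegal
(5,3): no bracket -> illegal
(6,0): no bracket -> illegal
(6,1): no bracket -> illegal
(6,2): no bracket -> illegal
W mobility = 5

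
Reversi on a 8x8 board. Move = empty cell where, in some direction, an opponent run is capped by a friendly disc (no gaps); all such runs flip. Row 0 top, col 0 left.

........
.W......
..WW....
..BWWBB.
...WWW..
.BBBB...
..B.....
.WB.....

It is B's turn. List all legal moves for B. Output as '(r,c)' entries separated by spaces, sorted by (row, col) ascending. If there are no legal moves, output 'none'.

(0,0): no bracket -> illegal
(0,1): no bracket -> illegal
(0,2): no bracket -> illegal
(1,0): no bracket -> illegal
(1,2): flips 1 -> legal
(1,3): flips 3 -> legal
(1,4): flips 1 -> legal
(2,0): no bracket -> illegal
(2,1): no bracket -> illegal
(2,4): flips 2 -> legal
(2,5): flips 2 -> legal
(3,1): no bracket -> illegal
(4,2): no bracket -> illegal
(4,6): no bracket -> illegal
(5,5): flips 1 -> legal
(5,6): no bracket -> illegal
(6,0): no bracket -> illegal
(6,1): no bracket -> illegal
(7,0): flips 1 -> legal

Answer: (1,2) (1,3) (1,4) (2,4) (2,5) (5,5) (7,0)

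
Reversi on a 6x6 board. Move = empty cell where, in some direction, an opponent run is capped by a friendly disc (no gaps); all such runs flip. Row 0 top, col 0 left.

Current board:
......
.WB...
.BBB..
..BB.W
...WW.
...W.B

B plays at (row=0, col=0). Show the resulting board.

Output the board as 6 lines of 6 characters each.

Place B at (0,0); scan 8 dirs for brackets.
Dir NW: edge -> no flip
Dir N: edge -> no flip
Dir NE: edge -> no flip
Dir W: edge -> no flip
Dir E: first cell '.' (not opp) -> no flip
Dir SW: edge -> no flip
Dir S: first cell '.' (not opp) -> no flip
Dir SE: opp run (1,1) capped by B -> flip
All flips: (1,1)

Answer: B.....
.BB...
.BBB..
..BB.W
...WW.
...W.B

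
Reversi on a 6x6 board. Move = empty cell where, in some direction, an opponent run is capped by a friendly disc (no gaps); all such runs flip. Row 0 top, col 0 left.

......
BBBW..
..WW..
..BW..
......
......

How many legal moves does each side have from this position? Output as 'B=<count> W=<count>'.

-- B to move --
(0,2): no bracket -> illegal
(0,3): no bracket -> illegal
(0,4): no bracket -> illegal
(1,4): flips 2 -> legal
(2,1): no bracket -> illegal
(2,4): no bracket -> illegal
(3,1): no bracket -> illegal
(3,4): flips 2 -> legal
(4,2): no bracket -> illegal
(4,3): no bracket -> illegal
(4,4): flips 2 -> legal
B mobility = 3
-- W to move --
(0,0): flips 1 -> legal
(0,1): flips 1 -> legal
(0,2): flips 1 -> legal
(0,3): no bracket -> illegal
(2,0): no bracket -> illegal
(2,1): no bracket -> illegal
(3,1): flips 1 -> legal
(4,1): flips 1 -> legal
(4,2): flips 1 -> legal
(4,3): no bracket -> illegal
W mobility = 6

Answer: B=3 W=6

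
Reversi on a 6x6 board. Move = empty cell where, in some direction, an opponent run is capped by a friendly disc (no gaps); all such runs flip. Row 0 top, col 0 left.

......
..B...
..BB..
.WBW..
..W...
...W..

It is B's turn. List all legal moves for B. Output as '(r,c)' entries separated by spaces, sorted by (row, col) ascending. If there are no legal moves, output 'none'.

(2,0): no bracket -> illegal
(2,1): no bracket -> illegal
(2,4): no bracket -> illegal
(3,0): flips 1 -> legal
(3,4): flips 1 -> legal
(4,0): flips 1 -> legal
(4,1): no bracket -> illegal
(4,3): flips 1 -> legal
(4,4): flips 1 -> legal
(5,1): no bracket -> illegal
(5,2): flips 1 -> legal
(5,4): no bracket -> illegal

Answer: (3,0) (3,4) (4,0) (4,3) (4,4) (5,2)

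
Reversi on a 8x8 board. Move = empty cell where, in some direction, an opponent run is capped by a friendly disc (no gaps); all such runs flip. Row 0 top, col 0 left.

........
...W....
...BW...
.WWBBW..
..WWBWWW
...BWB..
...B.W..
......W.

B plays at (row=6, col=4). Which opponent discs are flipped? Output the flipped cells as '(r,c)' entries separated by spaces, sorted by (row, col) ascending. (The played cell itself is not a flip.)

Dir NW: first cell 'B' (not opp) -> no flip
Dir N: opp run (5,4) capped by B -> flip
Dir NE: first cell 'B' (not opp) -> no flip
Dir W: first cell 'B' (not opp) -> no flip
Dir E: opp run (6,5), next='.' -> no flip
Dir SW: first cell '.' (not opp) -> no flip
Dir S: first cell '.' (not opp) -> no flip
Dir SE: first cell '.' (not opp) -> no flip

Answer: (5,4)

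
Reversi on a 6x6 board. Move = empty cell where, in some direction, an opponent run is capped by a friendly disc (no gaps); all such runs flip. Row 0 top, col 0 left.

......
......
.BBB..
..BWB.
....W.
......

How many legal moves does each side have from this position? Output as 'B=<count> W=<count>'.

-- B to move --
(2,4): no bracket -> illegal
(3,5): no bracket -> illegal
(4,2): no bracket -> illegal
(4,3): flips 1 -> legal
(4,5): no bracket -> illegal
(5,3): no bracket -> illegal
(5,4): flips 1 -> legal
(5,5): flips 2 -> legal
B mobility = 3
-- W to move --
(1,0): no bracket -> illegal
(1,1): flips 1 -> legal
(1,2): no bracket -> illegal
(1,3): flips 1 -> legal
(1,4): no bracket -> illegal
(2,0): no bracket -> illegal
(2,4): flips 1 -> legal
(2,5): no bracket -> illegal
(3,0): no bracket -> illegal
(3,1): flips 1 -> legal
(3,5): flips 1 -> legal
(4,1): no bracket -> illegal
(4,2): no bracket -> illegal
(4,3): no bracket -> illegal
(4,5): no bracket -> illegal
W mobility = 5

Answer: B=3 W=5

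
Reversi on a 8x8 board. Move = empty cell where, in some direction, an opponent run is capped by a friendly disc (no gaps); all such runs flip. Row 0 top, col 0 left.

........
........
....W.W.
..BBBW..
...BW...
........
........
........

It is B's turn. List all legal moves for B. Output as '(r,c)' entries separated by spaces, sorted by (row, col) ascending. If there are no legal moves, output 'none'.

(1,3): no bracket -> illegal
(1,4): flips 1 -> legal
(1,5): flips 1 -> legal
(1,6): no bracket -> illegal
(1,7): no bracket -> illegal
(2,3): no bracket -> illegal
(2,5): no bracket -> illegal
(2,7): no bracket -> illegal
(3,6): flips 1 -> legal
(3,7): no bracket -> illegal
(4,5): flips 1 -> legal
(4,6): no bracket -> illegal
(5,3): no bracket -> illegal
(5,4): flips 1 -> legal
(5,5): flips 1 -> legal

Answer: (1,4) (1,5) (3,6) (4,5) (5,4) (5,5)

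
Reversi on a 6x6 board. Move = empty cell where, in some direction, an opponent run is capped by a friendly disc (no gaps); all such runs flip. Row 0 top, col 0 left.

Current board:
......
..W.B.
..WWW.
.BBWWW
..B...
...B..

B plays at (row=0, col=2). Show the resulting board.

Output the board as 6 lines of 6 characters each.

Place B at (0,2); scan 8 dirs for brackets.
Dir NW: edge -> no flip
Dir N: edge -> no flip
Dir NE: edge -> no flip
Dir W: first cell '.' (not opp) -> no flip
Dir E: first cell '.' (not opp) -> no flip
Dir SW: first cell '.' (not opp) -> no flip
Dir S: opp run (1,2) (2,2) capped by B -> flip
Dir SE: first cell '.' (not opp) -> no flip
All flips: (1,2) (2,2)

Answer: ..B...
..B.B.
..BWW.
.BBWWW
..B...
...B..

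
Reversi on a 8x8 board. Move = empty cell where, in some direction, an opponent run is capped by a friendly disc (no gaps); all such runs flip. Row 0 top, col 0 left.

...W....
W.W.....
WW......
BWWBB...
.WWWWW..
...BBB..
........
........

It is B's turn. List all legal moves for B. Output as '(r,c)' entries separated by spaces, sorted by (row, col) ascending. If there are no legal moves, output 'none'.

Answer: (0,0) (3,5) (3,6) (5,1) (5,2) (5,6)

Derivation:
(0,0): flips 2 -> legal
(0,1): no bracket -> illegal
(0,2): no bracket -> illegal
(0,4): no bracket -> illegal
(1,1): no bracket -> illegal
(1,3): no bracket -> illegal
(1,4): no bracket -> illegal
(2,2): no bracket -> illegal
(2,3): no bracket -> illegal
(3,5): flips 2 -> legal
(3,6): flips 1 -> legal
(4,0): no bracket -> illegal
(4,6): no bracket -> illegal
(5,0): no bracket -> illegal
(5,1): flips 1 -> legal
(5,2): flips 2 -> legal
(5,6): flips 1 -> legal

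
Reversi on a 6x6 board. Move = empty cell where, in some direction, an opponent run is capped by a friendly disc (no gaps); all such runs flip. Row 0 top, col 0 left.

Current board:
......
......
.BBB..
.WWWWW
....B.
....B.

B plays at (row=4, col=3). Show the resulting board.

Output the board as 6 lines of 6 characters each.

Place B at (4,3); scan 8 dirs for brackets.
Dir NW: opp run (3,2) capped by B -> flip
Dir N: opp run (3,3) capped by B -> flip
Dir NE: opp run (3,4), next='.' -> no flip
Dir W: first cell '.' (not opp) -> no flip
Dir E: first cell 'B' (not opp) -> no flip
Dir SW: first cell '.' (not opp) -> no flip
Dir S: first cell '.' (not opp) -> no flip
Dir SE: first cell 'B' (not opp) -> no flip
All flips: (3,2) (3,3)

Answer: ......
......
.BBB..
.WBBWW
...BB.
....B.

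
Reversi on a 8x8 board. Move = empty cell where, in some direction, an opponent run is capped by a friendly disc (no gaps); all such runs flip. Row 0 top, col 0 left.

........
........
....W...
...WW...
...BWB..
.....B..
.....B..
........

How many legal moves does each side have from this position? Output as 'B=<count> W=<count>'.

Answer: B=3 W=6

Derivation:
-- B to move --
(1,3): no bracket -> illegal
(1,4): no bracket -> illegal
(1,5): no bracket -> illegal
(2,2): flips 2 -> legal
(2,3): flips 2 -> legal
(2,5): flips 1 -> legal
(3,2): no bracket -> illegal
(3,5): no bracket -> illegal
(4,2): no bracket -> illegal
(5,3): no bracket -> illegal
(5,4): no bracket -> illegal
B mobility = 3
-- W to move --
(3,2): no bracket -> illegal
(3,5): no bracket -> illegal
(3,6): no bracket -> illegal
(4,2): flips 1 -> legal
(4,6): flips 1 -> legal
(5,2): flips 1 -> legal
(5,3): flips 1 -> legal
(5,4): no bracket -> illegal
(5,6): flips 1 -> legal
(6,4): no bracket -> illegal
(6,6): flips 1 -> legal
(7,4): no bracket -> illegal
(7,5): no bracket -> illegal
(7,6): no bracket -> illegal
W mobility = 6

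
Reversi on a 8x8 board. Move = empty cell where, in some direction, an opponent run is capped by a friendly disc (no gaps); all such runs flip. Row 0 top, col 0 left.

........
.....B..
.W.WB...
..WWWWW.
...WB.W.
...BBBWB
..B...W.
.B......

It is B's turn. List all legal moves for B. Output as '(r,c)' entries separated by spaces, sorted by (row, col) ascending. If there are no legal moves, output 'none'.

Answer: (1,0) (1,3) (2,2) (2,6) (3,7) (4,2) (7,5) (7,7)

Derivation:
(1,0): flips 3 -> legal
(1,1): no bracket -> illegal
(1,2): no bracket -> illegal
(1,3): flips 3 -> legal
(1,4): no bracket -> illegal
(2,0): no bracket -> illegal
(2,2): flips 2 -> legal
(2,5): no bracket -> illegal
(2,6): flips 1 -> legal
(2,7): no bracket -> illegal
(3,0): no bracket -> illegal
(3,1): no bracket -> illegal
(3,7): flips 1 -> legal
(4,1): no bracket -> illegal
(4,2): flips 2 -> legal
(4,5): no bracket -> illegal
(4,7): no bracket -> illegal
(5,2): no bracket -> illegal
(6,5): no bracket -> illegal
(6,7): no bracket -> illegal
(7,5): flips 1 -> legal
(7,6): no bracket -> illegal
(7,7): flips 1 -> legal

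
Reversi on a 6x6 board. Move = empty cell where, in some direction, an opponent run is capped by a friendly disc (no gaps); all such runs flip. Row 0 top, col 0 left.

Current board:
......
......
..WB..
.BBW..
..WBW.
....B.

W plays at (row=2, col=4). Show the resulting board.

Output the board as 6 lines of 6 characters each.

Answer: ......
......
..WWW.
.BBW..
..WBW.
....B.

Derivation:
Place W at (2,4); scan 8 dirs for brackets.
Dir NW: first cell '.' (not opp) -> no flip
Dir N: first cell '.' (not opp) -> no flip
Dir NE: first cell '.' (not opp) -> no flip
Dir W: opp run (2,3) capped by W -> flip
Dir E: first cell '.' (not opp) -> no flip
Dir SW: first cell 'W' (not opp) -> no flip
Dir S: first cell '.' (not opp) -> no flip
Dir SE: first cell '.' (not opp) -> no flip
All flips: (2,3)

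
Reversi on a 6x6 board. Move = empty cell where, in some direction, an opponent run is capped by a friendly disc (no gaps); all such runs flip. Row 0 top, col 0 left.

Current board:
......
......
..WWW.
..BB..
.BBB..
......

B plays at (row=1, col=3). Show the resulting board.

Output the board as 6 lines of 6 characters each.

Answer: ......
...B..
..WBW.
..BB..
.BBB..
......

Derivation:
Place B at (1,3); scan 8 dirs for brackets.
Dir NW: first cell '.' (not opp) -> no flip
Dir N: first cell '.' (not opp) -> no flip
Dir NE: first cell '.' (not opp) -> no flip
Dir W: first cell '.' (not opp) -> no flip
Dir E: first cell '.' (not opp) -> no flip
Dir SW: opp run (2,2), next='.' -> no flip
Dir S: opp run (2,3) capped by B -> flip
Dir SE: opp run (2,4), next='.' -> no flip
All flips: (2,3)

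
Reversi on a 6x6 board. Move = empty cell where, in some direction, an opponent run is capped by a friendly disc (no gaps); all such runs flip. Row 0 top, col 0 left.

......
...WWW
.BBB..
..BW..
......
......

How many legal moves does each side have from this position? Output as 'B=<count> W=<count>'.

Answer: B=6 W=3

Derivation:
-- B to move --
(0,2): no bracket -> illegal
(0,3): flips 1 -> legal
(0,4): flips 1 -> legal
(0,5): flips 1 -> legal
(1,2): no bracket -> illegal
(2,4): no bracket -> illegal
(2,5): no bracket -> illegal
(3,4): flips 1 -> legal
(4,2): no bracket -> illegal
(4,3): flips 1 -> legal
(4,4): flips 1 -> legal
B mobility = 6
-- W to move --
(1,0): no bracket -> illegal
(1,1): flips 1 -> legal
(1,2): no bracket -> illegal
(2,0): no bracket -> illegal
(2,4): no bracket -> illegal
(3,0): no bracket -> illegal
(3,1): flips 2 -> legal
(3,4): no bracket -> illegal
(4,1): flips 2 -> legal
(4,2): no bracket -> illegal
(4,3): no bracket -> illegal
W mobility = 3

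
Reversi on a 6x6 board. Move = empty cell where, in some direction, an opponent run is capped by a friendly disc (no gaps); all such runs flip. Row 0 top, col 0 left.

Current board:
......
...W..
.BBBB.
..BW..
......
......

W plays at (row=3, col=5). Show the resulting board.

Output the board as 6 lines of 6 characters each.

Answer: ......
...W..
.BBBW.
..BW.W
......
......

Derivation:
Place W at (3,5); scan 8 dirs for brackets.
Dir NW: opp run (2,4) capped by W -> flip
Dir N: first cell '.' (not opp) -> no flip
Dir NE: edge -> no flip
Dir W: first cell '.' (not opp) -> no flip
Dir E: edge -> no flip
Dir SW: first cell '.' (not opp) -> no flip
Dir S: first cell '.' (not opp) -> no flip
Dir SE: edge -> no flip
All flips: (2,4)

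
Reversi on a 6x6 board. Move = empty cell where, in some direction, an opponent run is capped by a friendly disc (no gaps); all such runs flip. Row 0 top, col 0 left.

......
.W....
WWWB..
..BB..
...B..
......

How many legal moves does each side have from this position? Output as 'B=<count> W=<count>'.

-- B to move --
(0,0): flips 2 -> legal
(0,1): no bracket -> illegal
(0,2): no bracket -> illegal
(1,0): flips 1 -> legal
(1,2): flips 1 -> legal
(1,3): no bracket -> illegal
(3,0): no bracket -> illegal
(3,1): no bracket -> illegal
B mobility = 3
-- W to move --
(1,2): no bracket -> illegal
(1,3): no bracket -> illegal
(1,4): no bracket -> illegal
(2,4): flips 1 -> legal
(3,1): no bracket -> illegal
(3,4): no bracket -> illegal
(4,1): no bracket -> illegal
(4,2): flips 1 -> legal
(4,4): flips 1 -> legal
(5,2): no bracket -> illegal
(5,3): no bracket -> illegal
(5,4): flips 2 -> legal
W mobility = 4

Answer: B=3 W=4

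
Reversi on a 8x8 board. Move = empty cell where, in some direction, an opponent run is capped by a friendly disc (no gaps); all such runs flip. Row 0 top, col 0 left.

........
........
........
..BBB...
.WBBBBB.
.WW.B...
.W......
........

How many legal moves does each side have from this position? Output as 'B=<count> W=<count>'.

-- B to move --
(3,0): no bracket -> illegal
(3,1): no bracket -> illegal
(4,0): flips 1 -> legal
(5,0): flips 1 -> legal
(5,3): no bracket -> illegal
(6,0): flips 1 -> legal
(6,2): flips 1 -> legal
(6,3): no bracket -> illegal
(7,0): flips 2 -> legal
(7,1): no bracket -> illegal
(7,2): no bracket -> illegal
B mobility = 5
-- W to move --
(2,1): no bracket -> illegal
(2,2): flips 2 -> legal
(2,3): flips 1 -> legal
(2,4): flips 2 -> legal
(2,5): flips 2 -> legal
(3,1): no bracket -> illegal
(3,5): no bracket -> illegal
(3,6): no bracket -> illegal
(3,7): no bracket -> illegal
(4,7): flips 5 -> legal
(5,3): no bracket -> illegal
(5,5): no bracket -> illegal
(5,6): no bracket -> illegal
(5,7): no bracket -> illegal
(6,3): no bracket -> illegal
(6,4): no bracket -> illegal
(6,5): no bracket -> illegal
W mobility = 5

Answer: B=5 W=5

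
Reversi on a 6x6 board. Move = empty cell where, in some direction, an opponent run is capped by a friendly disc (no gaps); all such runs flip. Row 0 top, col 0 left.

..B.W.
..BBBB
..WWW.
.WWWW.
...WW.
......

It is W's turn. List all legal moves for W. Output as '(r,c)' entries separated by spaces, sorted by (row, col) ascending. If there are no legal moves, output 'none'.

(0,1): flips 1 -> legal
(0,3): flips 1 -> legal
(0,5): flips 1 -> legal
(1,1): no bracket -> illegal
(2,1): no bracket -> illegal
(2,5): no bracket -> illegal

Answer: (0,1) (0,3) (0,5)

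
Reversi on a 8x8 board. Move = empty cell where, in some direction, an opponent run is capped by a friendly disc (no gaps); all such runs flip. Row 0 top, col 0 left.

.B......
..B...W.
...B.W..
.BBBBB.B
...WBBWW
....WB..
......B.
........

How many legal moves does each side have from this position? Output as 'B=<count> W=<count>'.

Answer: B=9 W=8

Derivation:
-- B to move --
(0,5): no bracket -> illegal
(0,6): no bracket -> illegal
(0,7): flips 2 -> legal
(1,4): no bracket -> illegal
(1,5): flips 1 -> legal
(1,7): no bracket -> illegal
(2,4): no bracket -> illegal
(2,6): no bracket -> illegal
(2,7): no bracket -> illegal
(3,6): no bracket -> illegal
(4,2): flips 1 -> legal
(5,2): flips 1 -> legal
(5,3): flips 2 -> legal
(5,6): no bracket -> illegal
(5,7): flips 2 -> legal
(6,3): flips 1 -> legal
(6,4): flips 1 -> legal
(6,5): flips 2 -> legal
B mobility = 9
-- W to move --
(0,0): no bracket -> illegal
(0,2): no bracket -> illegal
(0,3): no bracket -> illegal
(1,0): no bracket -> illegal
(1,1): no bracket -> illegal
(1,3): flips 2 -> legal
(1,4): no bracket -> illegal
(2,0): no bracket -> illegal
(2,1): flips 1 -> legal
(2,2): no bracket -> illegal
(2,4): flips 3 -> legal
(2,6): no bracket -> illegal
(2,7): flips 1 -> legal
(3,0): no bracket -> illegal
(3,6): flips 1 -> legal
(4,0): no bracket -> illegal
(4,1): no bracket -> illegal
(4,2): no bracket -> illegal
(5,3): no bracket -> illegal
(5,6): flips 1 -> legal
(5,7): no bracket -> illegal
(6,4): flips 1 -> legal
(6,5): flips 3 -> legal
(6,7): no bracket -> illegal
(7,5): no bracket -> illegal
(7,6): no bracket -> illegal
(7,7): no bracket -> illegal
W mobility = 8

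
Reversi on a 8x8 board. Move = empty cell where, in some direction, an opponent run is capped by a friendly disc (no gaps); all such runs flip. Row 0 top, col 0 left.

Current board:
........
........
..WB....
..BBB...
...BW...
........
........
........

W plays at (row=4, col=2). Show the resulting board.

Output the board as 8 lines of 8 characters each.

Answer: ........
........
..WB....
..WBB...
..WWW...
........
........
........

Derivation:
Place W at (4,2); scan 8 dirs for brackets.
Dir NW: first cell '.' (not opp) -> no flip
Dir N: opp run (3,2) capped by W -> flip
Dir NE: opp run (3,3), next='.' -> no flip
Dir W: first cell '.' (not opp) -> no flip
Dir E: opp run (4,3) capped by W -> flip
Dir SW: first cell '.' (not opp) -> no flip
Dir S: first cell '.' (not opp) -> no flip
Dir SE: first cell '.' (not opp) -> no flip
All flips: (3,2) (4,3)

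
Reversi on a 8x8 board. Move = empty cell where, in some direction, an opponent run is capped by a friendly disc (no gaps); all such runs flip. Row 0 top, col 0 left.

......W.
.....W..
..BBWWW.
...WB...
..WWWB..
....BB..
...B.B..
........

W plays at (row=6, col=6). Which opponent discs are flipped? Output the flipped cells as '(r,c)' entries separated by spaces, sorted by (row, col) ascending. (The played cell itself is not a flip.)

Answer: (5,5)

Derivation:
Dir NW: opp run (5,5) capped by W -> flip
Dir N: first cell '.' (not opp) -> no flip
Dir NE: first cell '.' (not opp) -> no flip
Dir W: opp run (6,5), next='.' -> no flip
Dir E: first cell '.' (not opp) -> no flip
Dir SW: first cell '.' (not opp) -> no flip
Dir S: first cell '.' (not opp) -> no flip
Dir SE: first cell '.' (not opp) -> no flip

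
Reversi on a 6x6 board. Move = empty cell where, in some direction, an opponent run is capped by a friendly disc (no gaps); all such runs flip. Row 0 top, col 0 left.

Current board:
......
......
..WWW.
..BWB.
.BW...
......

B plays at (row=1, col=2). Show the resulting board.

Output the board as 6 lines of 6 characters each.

Answer: ......
..B...
..BBW.
..BWB.
.BW...
......

Derivation:
Place B at (1,2); scan 8 dirs for brackets.
Dir NW: first cell '.' (not opp) -> no flip
Dir N: first cell '.' (not opp) -> no flip
Dir NE: first cell '.' (not opp) -> no flip
Dir W: first cell '.' (not opp) -> no flip
Dir E: first cell '.' (not opp) -> no flip
Dir SW: first cell '.' (not opp) -> no flip
Dir S: opp run (2,2) capped by B -> flip
Dir SE: opp run (2,3) capped by B -> flip
All flips: (2,2) (2,3)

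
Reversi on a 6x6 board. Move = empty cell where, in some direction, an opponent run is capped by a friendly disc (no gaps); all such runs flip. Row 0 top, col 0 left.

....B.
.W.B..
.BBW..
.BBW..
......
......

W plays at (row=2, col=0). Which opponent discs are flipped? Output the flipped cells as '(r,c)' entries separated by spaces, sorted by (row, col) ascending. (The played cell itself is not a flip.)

Answer: (2,1) (2,2)

Derivation:
Dir NW: edge -> no flip
Dir N: first cell '.' (not opp) -> no flip
Dir NE: first cell 'W' (not opp) -> no flip
Dir W: edge -> no flip
Dir E: opp run (2,1) (2,2) capped by W -> flip
Dir SW: edge -> no flip
Dir S: first cell '.' (not opp) -> no flip
Dir SE: opp run (3,1), next='.' -> no flip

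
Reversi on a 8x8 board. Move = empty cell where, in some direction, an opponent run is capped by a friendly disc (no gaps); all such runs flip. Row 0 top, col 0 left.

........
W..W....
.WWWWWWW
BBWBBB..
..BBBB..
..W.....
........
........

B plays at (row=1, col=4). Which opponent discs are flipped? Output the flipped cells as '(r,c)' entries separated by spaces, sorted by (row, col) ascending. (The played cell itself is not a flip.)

Answer: (2,4)

Derivation:
Dir NW: first cell '.' (not opp) -> no flip
Dir N: first cell '.' (not opp) -> no flip
Dir NE: first cell '.' (not opp) -> no flip
Dir W: opp run (1,3), next='.' -> no flip
Dir E: first cell '.' (not opp) -> no flip
Dir SW: opp run (2,3) (3,2), next='.' -> no flip
Dir S: opp run (2,4) capped by B -> flip
Dir SE: opp run (2,5), next='.' -> no flip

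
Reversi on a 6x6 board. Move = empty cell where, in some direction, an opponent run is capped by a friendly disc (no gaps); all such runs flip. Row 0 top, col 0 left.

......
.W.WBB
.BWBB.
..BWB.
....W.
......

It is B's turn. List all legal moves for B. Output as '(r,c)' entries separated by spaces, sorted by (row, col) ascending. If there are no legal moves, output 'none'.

Answer: (0,1) (0,2) (0,3) (1,2) (4,2) (4,3) (5,4)

Derivation:
(0,0): no bracket -> illegal
(0,1): flips 1 -> legal
(0,2): flips 1 -> legal
(0,3): flips 1 -> legal
(0,4): no bracket -> illegal
(1,0): no bracket -> illegal
(1,2): flips 2 -> legal
(2,0): no bracket -> illegal
(3,1): no bracket -> illegal
(3,5): no bracket -> illegal
(4,2): flips 1 -> legal
(4,3): flips 1 -> legal
(4,5): no bracket -> illegal
(5,3): no bracket -> illegal
(5,4): flips 1 -> legal
(5,5): no bracket -> illegal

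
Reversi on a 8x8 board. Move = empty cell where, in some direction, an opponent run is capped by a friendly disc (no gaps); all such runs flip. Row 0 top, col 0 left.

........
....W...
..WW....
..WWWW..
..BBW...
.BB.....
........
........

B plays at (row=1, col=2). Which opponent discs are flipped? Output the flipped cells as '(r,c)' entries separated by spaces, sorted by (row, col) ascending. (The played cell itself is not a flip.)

Answer: (2,2) (3,2)

Derivation:
Dir NW: first cell '.' (not opp) -> no flip
Dir N: first cell '.' (not opp) -> no flip
Dir NE: first cell '.' (not opp) -> no flip
Dir W: first cell '.' (not opp) -> no flip
Dir E: first cell '.' (not opp) -> no flip
Dir SW: first cell '.' (not opp) -> no flip
Dir S: opp run (2,2) (3,2) capped by B -> flip
Dir SE: opp run (2,3) (3,4), next='.' -> no flip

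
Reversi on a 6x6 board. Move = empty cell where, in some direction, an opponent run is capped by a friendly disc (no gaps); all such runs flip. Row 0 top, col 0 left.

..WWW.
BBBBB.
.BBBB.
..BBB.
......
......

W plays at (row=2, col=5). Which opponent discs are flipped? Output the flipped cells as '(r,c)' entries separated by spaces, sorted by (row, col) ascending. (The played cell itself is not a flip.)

Answer: (1,4)

Derivation:
Dir NW: opp run (1,4) capped by W -> flip
Dir N: first cell '.' (not opp) -> no flip
Dir NE: edge -> no flip
Dir W: opp run (2,4) (2,3) (2,2) (2,1), next='.' -> no flip
Dir E: edge -> no flip
Dir SW: opp run (3,4), next='.' -> no flip
Dir S: first cell '.' (not opp) -> no flip
Dir SE: edge -> no flip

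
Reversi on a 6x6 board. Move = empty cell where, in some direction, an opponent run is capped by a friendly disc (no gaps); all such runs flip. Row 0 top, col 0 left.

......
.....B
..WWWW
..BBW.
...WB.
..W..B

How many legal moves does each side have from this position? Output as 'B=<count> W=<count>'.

-- B to move --
(1,1): flips 1 -> legal
(1,2): flips 1 -> legal
(1,3): flips 1 -> legal
(1,4): flips 3 -> legal
(2,1): no bracket -> illegal
(3,1): no bracket -> illegal
(3,5): flips 2 -> legal
(4,1): no bracket -> illegal
(4,2): flips 1 -> legal
(4,5): no bracket -> illegal
(5,1): no bracket -> illegal
(5,3): flips 1 -> legal
(5,4): flips 1 -> legal
B mobility = 8
-- W to move --
(0,4): no bracket -> illegal
(0,5): flips 1 -> legal
(1,4): no bracket -> illegal
(2,1): flips 1 -> legal
(3,1): flips 2 -> legal
(3,5): no bracket -> illegal
(4,1): flips 1 -> legal
(4,2): flips 2 -> legal
(4,5): flips 1 -> legal
(5,3): no bracket -> illegal
(5,4): flips 1 -> legal
W mobility = 7

Answer: B=8 W=7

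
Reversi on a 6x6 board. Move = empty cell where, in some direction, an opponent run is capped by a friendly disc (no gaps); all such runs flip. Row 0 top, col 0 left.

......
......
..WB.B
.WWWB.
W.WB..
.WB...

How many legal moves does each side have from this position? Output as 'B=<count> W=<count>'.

Answer: B=5 W=7

Derivation:
-- B to move --
(1,1): no bracket -> illegal
(1,2): flips 3 -> legal
(1,3): no bracket -> illegal
(2,0): no bracket -> illegal
(2,1): flips 2 -> legal
(2,4): no bracket -> illegal
(3,0): flips 3 -> legal
(4,1): flips 2 -> legal
(4,4): no bracket -> illegal
(5,0): flips 1 -> legal
(5,3): no bracket -> illegal
B mobility = 5
-- W to move --
(1,2): no bracket -> illegal
(1,3): flips 1 -> legal
(1,4): flips 1 -> legal
(1,5): no bracket -> illegal
(2,4): flips 1 -> legal
(3,5): flips 1 -> legal
(4,1): no bracket -> illegal
(4,4): flips 1 -> legal
(4,5): no bracket -> illegal
(5,3): flips 2 -> legal
(5,4): flips 1 -> legal
W mobility = 7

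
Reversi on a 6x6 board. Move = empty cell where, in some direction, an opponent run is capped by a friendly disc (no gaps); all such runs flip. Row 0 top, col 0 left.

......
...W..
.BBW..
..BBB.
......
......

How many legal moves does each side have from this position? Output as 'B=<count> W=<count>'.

-- B to move --
(0,2): no bracket -> illegal
(0,3): flips 2 -> legal
(0,4): flips 1 -> legal
(1,2): flips 1 -> legal
(1,4): flips 1 -> legal
(2,4): flips 1 -> legal
B mobility = 5
-- W to move --
(1,0): no bracket -> illegal
(1,1): no bracket -> illegal
(1,2): no bracket -> illegal
(2,0): flips 2 -> legal
(2,4): no bracket -> illegal
(2,5): no bracket -> illegal
(3,0): no bracket -> illegal
(3,1): flips 1 -> legal
(3,5): no bracket -> illegal
(4,1): flips 1 -> legal
(4,2): no bracket -> illegal
(4,3): flips 1 -> legal
(4,4): no bracket -> illegal
(4,5): flips 1 -> legal
W mobility = 5

Answer: B=5 W=5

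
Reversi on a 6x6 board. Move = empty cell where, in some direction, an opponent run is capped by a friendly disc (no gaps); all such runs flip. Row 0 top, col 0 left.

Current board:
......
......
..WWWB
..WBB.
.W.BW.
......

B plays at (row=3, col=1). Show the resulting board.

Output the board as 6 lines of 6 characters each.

Answer: ......
......
..WWWB
.BBBB.
.W.BW.
......

Derivation:
Place B at (3,1); scan 8 dirs for brackets.
Dir NW: first cell '.' (not opp) -> no flip
Dir N: first cell '.' (not opp) -> no flip
Dir NE: opp run (2,2), next='.' -> no flip
Dir W: first cell '.' (not opp) -> no flip
Dir E: opp run (3,2) capped by B -> flip
Dir SW: first cell '.' (not opp) -> no flip
Dir S: opp run (4,1), next='.' -> no flip
Dir SE: first cell '.' (not opp) -> no flip
All flips: (3,2)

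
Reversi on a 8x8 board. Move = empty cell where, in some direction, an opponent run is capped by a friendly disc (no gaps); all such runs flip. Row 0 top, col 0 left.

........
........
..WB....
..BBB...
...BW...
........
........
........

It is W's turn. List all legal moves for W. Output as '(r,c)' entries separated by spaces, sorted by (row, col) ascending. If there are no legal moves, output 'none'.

(1,2): no bracket -> illegal
(1,3): no bracket -> illegal
(1,4): no bracket -> illegal
(2,1): no bracket -> illegal
(2,4): flips 2 -> legal
(2,5): no bracket -> illegal
(3,1): no bracket -> illegal
(3,5): no bracket -> illegal
(4,1): no bracket -> illegal
(4,2): flips 2 -> legal
(4,5): no bracket -> illegal
(5,2): no bracket -> illegal
(5,3): no bracket -> illegal
(5,4): no bracket -> illegal

Answer: (2,4) (4,2)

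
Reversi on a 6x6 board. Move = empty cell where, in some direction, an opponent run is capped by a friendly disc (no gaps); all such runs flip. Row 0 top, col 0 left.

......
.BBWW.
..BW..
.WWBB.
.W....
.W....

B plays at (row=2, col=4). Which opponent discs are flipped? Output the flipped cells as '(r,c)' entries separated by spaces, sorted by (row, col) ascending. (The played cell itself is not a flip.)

Dir NW: opp run (1,3), next='.' -> no flip
Dir N: opp run (1,4), next='.' -> no flip
Dir NE: first cell '.' (not opp) -> no flip
Dir W: opp run (2,3) capped by B -> flip
Dir E: first cell '.' (not opp) -> no flip
Dir SW: first cell 'B' (not opp) -> no flip
Dir S: first cell 'B' (not opp) -> no flip
Dir SE: first cell '.' (not opp) -> no flip

Answer: (2,3)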